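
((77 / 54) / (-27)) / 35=-11 / 7290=-0.00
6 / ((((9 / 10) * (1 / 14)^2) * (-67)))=-3920 / 201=-19.50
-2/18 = -1/9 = -0.11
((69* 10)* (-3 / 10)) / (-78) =69 / 26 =2.65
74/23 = 3.22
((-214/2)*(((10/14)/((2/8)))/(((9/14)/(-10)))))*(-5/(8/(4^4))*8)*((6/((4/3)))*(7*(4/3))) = -766976000/3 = -255658666.67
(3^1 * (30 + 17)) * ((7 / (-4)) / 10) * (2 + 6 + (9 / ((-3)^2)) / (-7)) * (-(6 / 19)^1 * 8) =489.79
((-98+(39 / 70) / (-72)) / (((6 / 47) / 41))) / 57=-317286331 / 574560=-552.22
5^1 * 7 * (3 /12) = 35 /4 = 8.75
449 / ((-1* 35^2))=-449 / 1225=-0.37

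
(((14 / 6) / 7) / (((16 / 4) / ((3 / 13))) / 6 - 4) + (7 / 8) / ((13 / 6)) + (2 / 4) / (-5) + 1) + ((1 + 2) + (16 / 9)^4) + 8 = 37516241 / 1705860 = 21.99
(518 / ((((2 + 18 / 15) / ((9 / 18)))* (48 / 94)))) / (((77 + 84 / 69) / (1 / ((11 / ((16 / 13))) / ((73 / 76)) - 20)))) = -14598905 / 77050656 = -0.19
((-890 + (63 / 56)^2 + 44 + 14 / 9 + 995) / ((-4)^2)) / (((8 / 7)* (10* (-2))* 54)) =-612143 / 79626240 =-0.01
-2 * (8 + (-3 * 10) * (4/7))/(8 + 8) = 8/7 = 1.14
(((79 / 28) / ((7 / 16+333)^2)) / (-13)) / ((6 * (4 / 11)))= -632 / 706380675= -0.00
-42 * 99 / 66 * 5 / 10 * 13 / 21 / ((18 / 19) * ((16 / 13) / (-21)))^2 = -38862733 / 6144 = -6325.31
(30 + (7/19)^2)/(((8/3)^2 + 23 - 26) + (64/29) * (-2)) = -2839419/28519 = -99.56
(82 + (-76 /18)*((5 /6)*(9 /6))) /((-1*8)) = -9.59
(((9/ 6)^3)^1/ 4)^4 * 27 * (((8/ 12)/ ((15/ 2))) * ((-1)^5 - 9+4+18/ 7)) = -4.17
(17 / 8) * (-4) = -17 / 2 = -8.50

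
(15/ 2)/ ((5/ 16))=24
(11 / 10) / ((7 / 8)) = 44 / 35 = 1.26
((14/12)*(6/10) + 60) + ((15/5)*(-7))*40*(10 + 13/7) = -98993/10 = -9899.30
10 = 10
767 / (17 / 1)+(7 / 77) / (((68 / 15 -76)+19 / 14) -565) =1125264431 / 24940751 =45.12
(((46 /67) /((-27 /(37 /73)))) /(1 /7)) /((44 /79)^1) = -470603 /2905254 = -0.16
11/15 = 0.73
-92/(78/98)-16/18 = -13628/117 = -116.48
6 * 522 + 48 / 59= 184836 / 59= 3132.81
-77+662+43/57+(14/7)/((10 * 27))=1502479/2565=585.76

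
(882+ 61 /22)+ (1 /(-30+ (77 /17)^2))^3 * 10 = 400844345218585 /453053810462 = 884.76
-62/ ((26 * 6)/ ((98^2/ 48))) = -74431/ 936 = -79.52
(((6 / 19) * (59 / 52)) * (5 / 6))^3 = 25672375 / 964430272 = 0.03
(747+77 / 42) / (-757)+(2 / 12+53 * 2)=238858 / 2271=105.18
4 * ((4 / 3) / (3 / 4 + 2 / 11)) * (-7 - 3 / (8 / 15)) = -8888 / 123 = -72.26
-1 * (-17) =17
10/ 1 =10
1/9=0.11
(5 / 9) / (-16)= -5 / 144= -0.03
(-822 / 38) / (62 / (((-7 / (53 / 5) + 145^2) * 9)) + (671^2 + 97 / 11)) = -0.00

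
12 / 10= 6 / 5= 1.20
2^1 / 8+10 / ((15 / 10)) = 83 / 12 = 6.92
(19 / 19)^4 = 1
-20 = -20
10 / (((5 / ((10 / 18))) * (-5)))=-0.22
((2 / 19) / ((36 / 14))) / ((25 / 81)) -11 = -5162 / 475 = -10.87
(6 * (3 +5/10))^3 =9261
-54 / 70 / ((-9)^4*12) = -1 / 102060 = -0.00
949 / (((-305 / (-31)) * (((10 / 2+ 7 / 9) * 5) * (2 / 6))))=61101 / 6100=10.02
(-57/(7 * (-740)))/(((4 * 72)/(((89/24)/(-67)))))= -1691/799626240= -0.00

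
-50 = -50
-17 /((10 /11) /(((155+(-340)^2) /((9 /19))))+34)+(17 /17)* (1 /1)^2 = 27418507 /54837008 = 0.50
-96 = -96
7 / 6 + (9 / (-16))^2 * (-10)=-767 / 384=-2.00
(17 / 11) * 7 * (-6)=-714 / 11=-64.91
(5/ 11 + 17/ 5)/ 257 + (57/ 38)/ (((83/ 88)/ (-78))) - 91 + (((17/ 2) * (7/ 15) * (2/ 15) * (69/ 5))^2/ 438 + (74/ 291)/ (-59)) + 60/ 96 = -70897019394758145407/ 330844777894125000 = -214.29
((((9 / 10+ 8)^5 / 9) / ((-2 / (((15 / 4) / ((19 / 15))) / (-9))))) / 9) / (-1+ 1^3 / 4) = -151.18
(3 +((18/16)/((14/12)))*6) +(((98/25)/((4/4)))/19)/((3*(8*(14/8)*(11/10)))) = 385801/43890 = 8.79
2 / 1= 2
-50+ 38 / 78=-1931 / 39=-49.51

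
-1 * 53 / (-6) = 53 / 6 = 8.83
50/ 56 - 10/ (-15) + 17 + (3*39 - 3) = 11135/ 84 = 132.56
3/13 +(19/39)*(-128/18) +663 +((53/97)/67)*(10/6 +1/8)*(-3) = 12039403447/18249192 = 659.72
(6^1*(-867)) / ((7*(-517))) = 5202 / 3619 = 1.44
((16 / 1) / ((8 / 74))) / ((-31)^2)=148 / 961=0.15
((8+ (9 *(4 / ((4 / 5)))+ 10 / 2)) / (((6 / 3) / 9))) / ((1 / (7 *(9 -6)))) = 5481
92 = 92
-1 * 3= -3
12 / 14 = 6 / 7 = 0.86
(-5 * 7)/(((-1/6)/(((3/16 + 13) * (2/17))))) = 22155/68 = 325.81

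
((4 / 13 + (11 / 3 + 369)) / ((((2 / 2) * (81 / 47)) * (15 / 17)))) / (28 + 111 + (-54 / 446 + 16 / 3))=1.70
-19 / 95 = -1 / 5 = -0.20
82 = 82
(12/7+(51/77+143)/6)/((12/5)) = 29635/2772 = 10.69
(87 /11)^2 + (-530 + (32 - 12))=-54141 /121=-447.45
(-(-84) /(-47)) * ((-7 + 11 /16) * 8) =4242 /47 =90.26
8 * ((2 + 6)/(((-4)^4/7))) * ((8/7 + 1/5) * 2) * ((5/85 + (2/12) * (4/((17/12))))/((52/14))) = 2961/4420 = 0.67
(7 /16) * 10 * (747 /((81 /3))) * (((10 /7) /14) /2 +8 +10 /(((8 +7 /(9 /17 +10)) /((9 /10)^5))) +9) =124283497073 /57904000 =2146.37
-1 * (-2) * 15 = 30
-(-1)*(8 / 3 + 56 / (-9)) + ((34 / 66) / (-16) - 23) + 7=-31027 / 1584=-19.59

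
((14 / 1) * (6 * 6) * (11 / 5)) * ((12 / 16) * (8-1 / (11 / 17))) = 26838 / 5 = 5367.60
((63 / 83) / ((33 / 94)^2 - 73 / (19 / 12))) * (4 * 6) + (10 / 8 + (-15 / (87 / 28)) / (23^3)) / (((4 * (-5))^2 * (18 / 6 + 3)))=-3816455272063631 / 9645964124202880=-0.40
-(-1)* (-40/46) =-20/23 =-0.87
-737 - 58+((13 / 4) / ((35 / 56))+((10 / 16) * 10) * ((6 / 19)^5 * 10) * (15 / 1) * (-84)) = -12839914951 / 12380495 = -1037.11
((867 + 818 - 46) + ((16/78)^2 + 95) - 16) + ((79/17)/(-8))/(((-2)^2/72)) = 176612225/103428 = 1707.59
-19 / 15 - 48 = -49.27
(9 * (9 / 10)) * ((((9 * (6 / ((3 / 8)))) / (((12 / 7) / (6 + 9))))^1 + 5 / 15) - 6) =101601 / 10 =10160.10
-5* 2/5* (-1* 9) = 18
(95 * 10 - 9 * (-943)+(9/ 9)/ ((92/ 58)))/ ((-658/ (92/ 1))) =-434131/ 329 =-1319.55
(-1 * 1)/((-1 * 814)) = 1/814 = 0.00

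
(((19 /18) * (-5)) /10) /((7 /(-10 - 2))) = 19 /21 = 0.90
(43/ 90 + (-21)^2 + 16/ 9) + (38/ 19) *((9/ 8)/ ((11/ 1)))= 878051/ 1980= 443.46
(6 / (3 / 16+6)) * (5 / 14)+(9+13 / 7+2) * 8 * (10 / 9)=26480 / 231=114.63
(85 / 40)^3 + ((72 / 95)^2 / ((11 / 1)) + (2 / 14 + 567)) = 205223081981 / 355801600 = 576.79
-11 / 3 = -3.67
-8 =-8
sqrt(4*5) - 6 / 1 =-6+2*sqrt(5) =-1.53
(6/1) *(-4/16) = -3/2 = -1.50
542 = 542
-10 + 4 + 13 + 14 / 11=91 / 11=8.27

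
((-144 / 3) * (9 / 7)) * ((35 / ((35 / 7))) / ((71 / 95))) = -41040 / 71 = -578.03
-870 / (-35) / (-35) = -174 / 245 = -0.71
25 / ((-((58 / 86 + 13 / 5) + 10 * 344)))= -0.01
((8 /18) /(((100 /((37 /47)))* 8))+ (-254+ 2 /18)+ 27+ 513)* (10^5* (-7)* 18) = -169435259000 /47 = -3605005510.64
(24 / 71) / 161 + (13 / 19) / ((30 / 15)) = 149515 / 434378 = 0.34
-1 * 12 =-12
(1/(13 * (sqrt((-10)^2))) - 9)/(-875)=167/16250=0.01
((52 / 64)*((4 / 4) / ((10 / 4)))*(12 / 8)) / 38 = 39 / 3040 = 0.01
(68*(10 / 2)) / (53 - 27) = 170 / 13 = 13.08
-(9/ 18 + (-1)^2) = -3/ 2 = -1.50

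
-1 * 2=-2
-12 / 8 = -3 / 2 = -1.50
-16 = -16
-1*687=-687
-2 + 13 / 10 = -7 / 10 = -0.70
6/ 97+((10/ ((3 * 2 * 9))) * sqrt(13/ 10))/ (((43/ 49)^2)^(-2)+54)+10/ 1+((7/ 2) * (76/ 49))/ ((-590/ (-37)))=3418801 * sqrt(130)/ 10280522970+2083631/ 200305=10.41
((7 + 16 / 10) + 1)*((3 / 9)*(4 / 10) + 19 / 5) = 944 / 25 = 37.76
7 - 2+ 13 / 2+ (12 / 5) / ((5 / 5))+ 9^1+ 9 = 319 / 10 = 31.90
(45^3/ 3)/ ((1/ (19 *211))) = 121773375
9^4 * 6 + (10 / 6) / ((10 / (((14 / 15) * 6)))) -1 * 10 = 39356.93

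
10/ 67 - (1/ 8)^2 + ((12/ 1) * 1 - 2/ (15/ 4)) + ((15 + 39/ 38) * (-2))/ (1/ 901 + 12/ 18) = -16058065199/ 441170880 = -36.40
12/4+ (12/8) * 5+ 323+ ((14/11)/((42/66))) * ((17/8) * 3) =1385/4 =346.25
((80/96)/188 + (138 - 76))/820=69941/924960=0.08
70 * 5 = 350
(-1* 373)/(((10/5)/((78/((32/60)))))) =-218205/8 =-27275.62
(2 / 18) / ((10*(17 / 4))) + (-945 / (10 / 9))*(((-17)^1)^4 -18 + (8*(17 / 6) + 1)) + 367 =-54344883193 / 765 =-71039063.00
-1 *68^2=-4624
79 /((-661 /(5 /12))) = -395 /7932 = -0.05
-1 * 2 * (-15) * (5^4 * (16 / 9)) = 100000 / 3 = 33333.33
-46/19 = -2.42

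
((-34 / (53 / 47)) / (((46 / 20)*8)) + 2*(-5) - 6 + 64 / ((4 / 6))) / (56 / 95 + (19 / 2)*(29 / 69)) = 54447825 / 3183869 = 17.10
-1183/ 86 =-13.76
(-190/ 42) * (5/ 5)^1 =-95/ 21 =-4.52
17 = 17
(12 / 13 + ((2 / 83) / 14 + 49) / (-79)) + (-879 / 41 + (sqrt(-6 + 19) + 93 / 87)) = -14236932998 / 709460843 + sqrt(13) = -16.46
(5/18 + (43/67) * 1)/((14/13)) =14417/16884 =0.85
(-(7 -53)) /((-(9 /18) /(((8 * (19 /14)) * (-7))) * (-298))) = -3496 /149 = -23.46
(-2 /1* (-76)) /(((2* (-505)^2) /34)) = 0.01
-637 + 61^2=3084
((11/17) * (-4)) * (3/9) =-44/51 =-0.86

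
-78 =-78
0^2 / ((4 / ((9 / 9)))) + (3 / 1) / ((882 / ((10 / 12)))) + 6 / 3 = 3533 / 1764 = 2.00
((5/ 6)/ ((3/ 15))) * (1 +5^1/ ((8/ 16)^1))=275/ 6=45.83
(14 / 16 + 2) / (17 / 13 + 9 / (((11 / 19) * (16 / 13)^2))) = 105248 / 423559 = 0.25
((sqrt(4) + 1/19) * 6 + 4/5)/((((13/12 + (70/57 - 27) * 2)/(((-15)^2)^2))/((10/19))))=-100926000/14573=-6925.55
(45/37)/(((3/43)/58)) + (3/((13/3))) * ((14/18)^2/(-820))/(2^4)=57425844587/56796480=1011.08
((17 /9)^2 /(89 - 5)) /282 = 0.00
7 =7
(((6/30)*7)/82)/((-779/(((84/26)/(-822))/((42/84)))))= 49/284416795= 0.00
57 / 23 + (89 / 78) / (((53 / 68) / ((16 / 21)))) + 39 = 42523846 / 998361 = 42.59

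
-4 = -4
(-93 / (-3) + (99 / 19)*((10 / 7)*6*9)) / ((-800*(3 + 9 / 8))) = -57583 / 438900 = -0.13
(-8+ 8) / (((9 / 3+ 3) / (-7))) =0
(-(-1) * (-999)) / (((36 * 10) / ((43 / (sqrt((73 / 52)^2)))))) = -85.00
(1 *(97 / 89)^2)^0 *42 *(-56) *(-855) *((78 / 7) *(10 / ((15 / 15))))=224078400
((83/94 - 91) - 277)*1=-34509/94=-367.12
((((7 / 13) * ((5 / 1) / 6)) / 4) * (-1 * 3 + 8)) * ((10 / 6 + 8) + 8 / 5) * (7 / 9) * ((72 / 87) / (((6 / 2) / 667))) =73255 / 81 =904.38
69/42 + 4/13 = 355/182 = 1.95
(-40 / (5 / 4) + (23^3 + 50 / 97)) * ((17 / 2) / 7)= 20011465 / 1358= 14735.98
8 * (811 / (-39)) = -166.36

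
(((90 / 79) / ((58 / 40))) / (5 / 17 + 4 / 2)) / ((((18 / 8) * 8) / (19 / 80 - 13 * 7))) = -617185 / 357396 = -1.73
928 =928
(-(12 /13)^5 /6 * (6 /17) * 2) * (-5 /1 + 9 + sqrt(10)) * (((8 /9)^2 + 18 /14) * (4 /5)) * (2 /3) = -0.63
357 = 357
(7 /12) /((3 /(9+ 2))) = 77 /36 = 2.14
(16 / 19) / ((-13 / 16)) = -256 / 247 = -1.04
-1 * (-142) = 142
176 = 176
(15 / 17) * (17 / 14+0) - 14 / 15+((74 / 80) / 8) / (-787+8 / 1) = 0.14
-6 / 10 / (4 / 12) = -9 / 5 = -1.80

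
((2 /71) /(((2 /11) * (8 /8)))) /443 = 11 /31453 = 0.00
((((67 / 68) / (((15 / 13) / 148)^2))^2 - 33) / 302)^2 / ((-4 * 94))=-14780859132929536725776689628641 / 7340531197997587500000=-2013595301.79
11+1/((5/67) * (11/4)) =873/55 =15.87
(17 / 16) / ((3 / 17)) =289 / 48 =6.02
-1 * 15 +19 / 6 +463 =2707 / 6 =451.17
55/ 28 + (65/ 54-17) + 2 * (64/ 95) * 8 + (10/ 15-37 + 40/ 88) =-30756941/ 790020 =-38.93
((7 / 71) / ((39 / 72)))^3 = 4741632 / 786330467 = 0.01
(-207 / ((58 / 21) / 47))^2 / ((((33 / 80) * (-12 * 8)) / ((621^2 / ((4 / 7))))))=-62601354703767915 / 296032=-211468201761.19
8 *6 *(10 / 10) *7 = 336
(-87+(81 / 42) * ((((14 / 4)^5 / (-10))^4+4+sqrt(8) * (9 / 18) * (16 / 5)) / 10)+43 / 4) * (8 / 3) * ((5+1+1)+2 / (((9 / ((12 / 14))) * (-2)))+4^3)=142944 * sqrt(2) / 1225+3207723496257300396203 / 11560550400000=277471685.43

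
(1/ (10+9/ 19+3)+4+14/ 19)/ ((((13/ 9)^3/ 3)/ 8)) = 51177987/ 1335776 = 38.31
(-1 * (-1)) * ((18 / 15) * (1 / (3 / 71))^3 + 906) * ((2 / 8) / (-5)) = -189148 / 225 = -840.66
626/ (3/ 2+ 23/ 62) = 9703/ 29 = 334.59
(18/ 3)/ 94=3/ 47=0.06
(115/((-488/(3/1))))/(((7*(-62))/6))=1035/105896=0.01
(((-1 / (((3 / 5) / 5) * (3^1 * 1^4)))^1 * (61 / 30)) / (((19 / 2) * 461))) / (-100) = 0.00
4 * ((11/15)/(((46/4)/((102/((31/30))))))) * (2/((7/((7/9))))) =11968/2139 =5.60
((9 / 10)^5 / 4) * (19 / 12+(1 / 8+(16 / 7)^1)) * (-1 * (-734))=4847076531 / 11200000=432.77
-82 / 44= -41 / 22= -1.86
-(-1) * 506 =506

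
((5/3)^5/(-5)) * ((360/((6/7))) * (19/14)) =-118750/81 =-1466.05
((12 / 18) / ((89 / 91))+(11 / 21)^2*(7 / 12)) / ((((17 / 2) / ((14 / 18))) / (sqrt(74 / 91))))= 56633*sqrt(6734) / 66913938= 0.07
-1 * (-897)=897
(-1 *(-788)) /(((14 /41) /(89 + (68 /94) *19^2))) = 808043.70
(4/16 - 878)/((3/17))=-59687/12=-4973.92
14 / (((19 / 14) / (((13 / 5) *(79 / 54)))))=100646 / 2565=39.24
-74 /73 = -1.01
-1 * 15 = -15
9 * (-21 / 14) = -27 / 2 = -13.50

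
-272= -272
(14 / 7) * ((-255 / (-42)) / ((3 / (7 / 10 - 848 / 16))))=-8891 / 42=-211.69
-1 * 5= -5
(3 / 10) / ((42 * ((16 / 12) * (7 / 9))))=27 / 3920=0.01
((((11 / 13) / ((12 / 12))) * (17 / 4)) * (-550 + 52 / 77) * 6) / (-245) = 1078599 / 22295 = 48.38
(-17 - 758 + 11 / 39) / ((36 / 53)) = -800671 / 702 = -1140.56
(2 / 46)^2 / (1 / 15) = 0.03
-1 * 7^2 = -49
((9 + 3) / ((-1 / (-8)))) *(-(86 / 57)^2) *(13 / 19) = -3076736 / 20577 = -149.52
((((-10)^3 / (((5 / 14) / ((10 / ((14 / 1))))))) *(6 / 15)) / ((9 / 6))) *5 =-8000 / 3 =-2666.67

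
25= 25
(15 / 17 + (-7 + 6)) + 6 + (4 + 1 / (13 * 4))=8753 / 884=9.90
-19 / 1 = -19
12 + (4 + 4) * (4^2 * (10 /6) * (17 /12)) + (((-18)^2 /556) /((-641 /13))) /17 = 4283514047 /13632147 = 314.22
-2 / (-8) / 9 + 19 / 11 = 695 / 396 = 1.76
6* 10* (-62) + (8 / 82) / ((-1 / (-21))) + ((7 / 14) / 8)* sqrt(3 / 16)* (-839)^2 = -152436 / 41 + 703921* sqrt(3) / 64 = 15332.47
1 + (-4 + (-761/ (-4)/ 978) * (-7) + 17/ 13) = -155315/ 50856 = -3.05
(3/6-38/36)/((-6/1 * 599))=5/32346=0.00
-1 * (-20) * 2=40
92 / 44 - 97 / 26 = -469 / 286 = -1.64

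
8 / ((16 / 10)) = 5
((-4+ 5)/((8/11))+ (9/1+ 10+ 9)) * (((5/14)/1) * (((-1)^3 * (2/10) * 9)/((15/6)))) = -423/56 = -7.55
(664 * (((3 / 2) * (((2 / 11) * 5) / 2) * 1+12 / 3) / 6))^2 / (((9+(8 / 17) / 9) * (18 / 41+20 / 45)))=916929440946 / 27316355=33567.05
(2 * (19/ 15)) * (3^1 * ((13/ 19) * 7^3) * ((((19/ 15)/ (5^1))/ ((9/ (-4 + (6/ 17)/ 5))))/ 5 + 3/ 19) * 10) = 13199549636/ 5450625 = 2421.66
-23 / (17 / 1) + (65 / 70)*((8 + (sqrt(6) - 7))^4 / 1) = 26*sqrt(6) + 15811 / 238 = 130.12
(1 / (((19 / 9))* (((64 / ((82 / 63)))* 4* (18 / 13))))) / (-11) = -533 / 3370752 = -0.00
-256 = -256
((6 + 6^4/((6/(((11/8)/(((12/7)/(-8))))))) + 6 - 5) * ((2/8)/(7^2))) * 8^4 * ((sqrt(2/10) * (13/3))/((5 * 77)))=-2622464 * sqrt(5)/40425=-145.06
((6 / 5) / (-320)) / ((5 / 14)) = -21 / 2000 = -0.01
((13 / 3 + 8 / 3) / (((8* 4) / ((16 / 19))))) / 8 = 7 / 304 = 0.02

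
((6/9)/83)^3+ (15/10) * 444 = 10281873842/15438249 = 666.00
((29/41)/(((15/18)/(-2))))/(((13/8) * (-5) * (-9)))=-928/39975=-0.02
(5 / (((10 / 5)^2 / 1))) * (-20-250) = -675 / 2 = -337.50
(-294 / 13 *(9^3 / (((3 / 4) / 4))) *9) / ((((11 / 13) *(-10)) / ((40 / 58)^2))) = 44482.32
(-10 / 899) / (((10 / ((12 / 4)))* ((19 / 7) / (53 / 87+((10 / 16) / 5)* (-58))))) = 16177 / 1981396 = 0.01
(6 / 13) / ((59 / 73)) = 438 / 767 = 0.57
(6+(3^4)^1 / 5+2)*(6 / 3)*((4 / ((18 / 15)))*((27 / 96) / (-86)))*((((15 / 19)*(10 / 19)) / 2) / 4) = -27225 / 993472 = -0.03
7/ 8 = 0.88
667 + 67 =734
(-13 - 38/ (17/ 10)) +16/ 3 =-1531/ 51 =-30.02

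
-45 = -45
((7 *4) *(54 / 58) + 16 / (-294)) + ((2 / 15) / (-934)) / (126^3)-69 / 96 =41117440794139 / 1625465530080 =25.30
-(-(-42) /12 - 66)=125 /2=62.50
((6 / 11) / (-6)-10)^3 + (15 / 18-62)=-8694263 / 7986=-1088.69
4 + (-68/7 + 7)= 9/7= 1.29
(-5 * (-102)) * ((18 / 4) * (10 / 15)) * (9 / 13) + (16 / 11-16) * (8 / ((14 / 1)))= 1051970 / 1001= 1050.92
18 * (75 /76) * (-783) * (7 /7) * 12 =-3171150 /19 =-166902.63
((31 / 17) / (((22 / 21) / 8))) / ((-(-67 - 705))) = 651 / 36091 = 0.02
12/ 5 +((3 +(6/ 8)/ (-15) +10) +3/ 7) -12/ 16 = 526/ 35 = 15.03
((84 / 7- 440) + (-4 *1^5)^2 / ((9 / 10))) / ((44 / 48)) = -14768 / 33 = -447.52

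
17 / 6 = 2.83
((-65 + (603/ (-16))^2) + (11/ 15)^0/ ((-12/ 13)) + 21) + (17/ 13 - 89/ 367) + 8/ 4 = 5050375745/ 3664128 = 1378.33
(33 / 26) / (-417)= -0.00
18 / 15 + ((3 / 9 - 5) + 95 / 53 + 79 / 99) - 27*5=-3564713 / 26235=-135.88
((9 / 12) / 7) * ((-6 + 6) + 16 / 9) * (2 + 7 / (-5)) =0.11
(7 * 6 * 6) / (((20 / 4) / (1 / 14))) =3.60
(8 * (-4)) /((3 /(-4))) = 42.67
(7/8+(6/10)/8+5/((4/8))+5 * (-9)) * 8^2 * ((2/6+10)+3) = -29056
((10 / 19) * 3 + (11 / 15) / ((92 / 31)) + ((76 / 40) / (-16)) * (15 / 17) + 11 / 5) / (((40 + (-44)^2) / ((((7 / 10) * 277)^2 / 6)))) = 52571926841693 / 4227754752000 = 12.43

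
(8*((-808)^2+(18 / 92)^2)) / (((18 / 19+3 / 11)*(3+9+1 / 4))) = 461960325992 / 1321971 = 349448.15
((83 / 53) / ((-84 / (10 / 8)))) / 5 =-83 / 17808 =-0.00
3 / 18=1 / 6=0.17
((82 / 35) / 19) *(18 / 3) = 492 / 665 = 0.74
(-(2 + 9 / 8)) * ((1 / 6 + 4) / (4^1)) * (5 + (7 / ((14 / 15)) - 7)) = -6875 / 384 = -17.90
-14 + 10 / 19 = -256 / 19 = -13.47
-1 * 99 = -99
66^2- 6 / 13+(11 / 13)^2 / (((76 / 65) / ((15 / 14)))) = 4634991 / 1064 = 4356.19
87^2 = 7569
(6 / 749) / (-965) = -6 / 722785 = -0.00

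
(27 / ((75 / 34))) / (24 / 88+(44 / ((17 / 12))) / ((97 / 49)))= 616726 / 804275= 0.77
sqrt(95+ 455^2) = 4 * sqrt(12945) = 455.10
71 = 71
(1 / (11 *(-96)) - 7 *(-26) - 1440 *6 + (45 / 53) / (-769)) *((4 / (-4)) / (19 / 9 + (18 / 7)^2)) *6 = 160536024223533 / 27595423504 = 5817.49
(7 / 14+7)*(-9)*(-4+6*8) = -2970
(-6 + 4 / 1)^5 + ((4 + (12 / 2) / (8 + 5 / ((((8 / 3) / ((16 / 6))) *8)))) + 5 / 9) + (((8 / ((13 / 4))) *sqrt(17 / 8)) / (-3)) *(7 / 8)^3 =-5537 / 207 - 343 *sqrt(34) / 2496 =-27.55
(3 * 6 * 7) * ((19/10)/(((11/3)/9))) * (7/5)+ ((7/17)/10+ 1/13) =100009341/121550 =822.78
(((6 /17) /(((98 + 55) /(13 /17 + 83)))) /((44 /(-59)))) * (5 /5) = -42008 /162129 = -0.26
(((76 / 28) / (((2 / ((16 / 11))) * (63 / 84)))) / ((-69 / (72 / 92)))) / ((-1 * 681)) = 1216 / 27739173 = 0.00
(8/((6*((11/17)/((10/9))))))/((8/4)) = 340/297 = 1.14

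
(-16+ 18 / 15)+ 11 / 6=-389 / 30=-12.97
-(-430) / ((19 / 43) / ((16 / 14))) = 147920 / 133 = 1112.18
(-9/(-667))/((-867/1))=-3/192763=-0.00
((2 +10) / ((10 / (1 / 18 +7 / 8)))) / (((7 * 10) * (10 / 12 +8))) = 67 / 37100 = 0.00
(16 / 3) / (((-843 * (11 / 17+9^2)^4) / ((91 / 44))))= -7600411 / 25813053864328896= -0.00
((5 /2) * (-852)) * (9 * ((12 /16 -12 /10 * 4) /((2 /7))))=1086939 /4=271734.75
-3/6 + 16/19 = 13/38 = 0.34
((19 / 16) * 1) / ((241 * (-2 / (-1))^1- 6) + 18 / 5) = 95 / 38368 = 0.00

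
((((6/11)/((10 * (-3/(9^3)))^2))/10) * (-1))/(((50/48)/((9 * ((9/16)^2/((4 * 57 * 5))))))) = -129140163/1672000000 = -0.08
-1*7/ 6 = -7/ 6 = -1.17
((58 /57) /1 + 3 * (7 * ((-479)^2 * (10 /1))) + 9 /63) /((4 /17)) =326822651501 /1596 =204776097.43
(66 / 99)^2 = 4 / 9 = 0.44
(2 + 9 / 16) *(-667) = -27347 / 16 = -1709.19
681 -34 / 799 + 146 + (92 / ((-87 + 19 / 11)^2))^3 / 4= 1654543036881549659997 / 2000759582314528028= 826.96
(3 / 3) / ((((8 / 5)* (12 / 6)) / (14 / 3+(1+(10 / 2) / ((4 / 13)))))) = 1315 / 192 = 6.85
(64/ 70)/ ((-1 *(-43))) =32/ 1505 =0.02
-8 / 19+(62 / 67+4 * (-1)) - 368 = -472914 / 1273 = -371.50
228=228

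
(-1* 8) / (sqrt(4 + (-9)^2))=-8* sqrt(85) / 85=-0.87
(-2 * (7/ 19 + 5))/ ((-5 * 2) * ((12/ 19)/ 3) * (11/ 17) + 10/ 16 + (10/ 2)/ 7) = 194208/ 415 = 467.97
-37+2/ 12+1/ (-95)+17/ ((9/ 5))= -46853/ 1710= -27.40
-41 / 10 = -4.10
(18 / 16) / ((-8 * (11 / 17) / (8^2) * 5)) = -153 / 55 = -2.78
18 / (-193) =-18 / 193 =-0.09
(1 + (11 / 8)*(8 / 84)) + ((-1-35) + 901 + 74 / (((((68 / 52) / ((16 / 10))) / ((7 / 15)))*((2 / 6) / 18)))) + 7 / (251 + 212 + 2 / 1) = 3483652169 / 1106700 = 3147.78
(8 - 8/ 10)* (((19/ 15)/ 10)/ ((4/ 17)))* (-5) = -969/ 50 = -19.38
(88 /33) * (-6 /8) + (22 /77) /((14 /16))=-82 /49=-1.67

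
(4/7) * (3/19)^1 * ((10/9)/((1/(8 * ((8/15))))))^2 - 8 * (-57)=458.03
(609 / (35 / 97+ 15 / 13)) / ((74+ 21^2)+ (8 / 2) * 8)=767949 / 1044770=0.74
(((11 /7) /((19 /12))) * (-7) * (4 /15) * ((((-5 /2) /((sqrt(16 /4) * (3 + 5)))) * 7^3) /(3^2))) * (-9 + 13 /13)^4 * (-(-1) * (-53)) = -409536512 /171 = -2394950.36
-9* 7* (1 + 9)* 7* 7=-30870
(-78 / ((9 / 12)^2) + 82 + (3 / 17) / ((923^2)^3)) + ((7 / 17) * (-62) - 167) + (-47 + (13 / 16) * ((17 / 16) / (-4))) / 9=-24648521463247848663544661 / 96872742205299740279808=-254.44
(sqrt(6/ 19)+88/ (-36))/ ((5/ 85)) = -374/ 9+17 * sqrt(114)/ 19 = -32.00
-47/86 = -0.55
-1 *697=-697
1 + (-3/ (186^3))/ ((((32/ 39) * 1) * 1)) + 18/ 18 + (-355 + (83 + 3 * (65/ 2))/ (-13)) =-109123718185/ 297433344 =-366.88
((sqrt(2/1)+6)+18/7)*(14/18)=7*sqrt(2)/9+20/3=7.77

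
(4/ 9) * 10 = 40/ 9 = 4.44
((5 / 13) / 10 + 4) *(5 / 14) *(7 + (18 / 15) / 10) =10.27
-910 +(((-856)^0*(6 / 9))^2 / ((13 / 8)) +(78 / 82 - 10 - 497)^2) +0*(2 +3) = 50187179690 / 196677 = 255175.64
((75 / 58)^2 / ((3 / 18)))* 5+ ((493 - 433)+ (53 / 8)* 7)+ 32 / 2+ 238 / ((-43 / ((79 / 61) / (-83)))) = 252851597707 / 1464746152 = 172.62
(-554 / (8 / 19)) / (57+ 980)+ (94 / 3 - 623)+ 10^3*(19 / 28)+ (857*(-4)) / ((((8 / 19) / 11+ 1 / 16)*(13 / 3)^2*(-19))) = 897837547697 / 4961061924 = 180.98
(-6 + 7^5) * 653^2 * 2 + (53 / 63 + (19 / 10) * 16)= 4513381503511 / 315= 14328195249.24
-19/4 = -4.75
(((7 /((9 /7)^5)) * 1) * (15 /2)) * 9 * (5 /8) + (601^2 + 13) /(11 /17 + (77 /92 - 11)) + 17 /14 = -46022499170281 /1215167184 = -37873.39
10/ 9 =1.11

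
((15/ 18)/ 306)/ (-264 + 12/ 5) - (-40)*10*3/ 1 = 2881785575/ 2401488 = 1200.00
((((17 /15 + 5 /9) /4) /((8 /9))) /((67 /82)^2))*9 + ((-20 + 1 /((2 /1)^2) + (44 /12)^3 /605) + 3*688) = 994220905 /484812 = 2050.73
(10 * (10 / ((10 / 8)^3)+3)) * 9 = 3654 / 5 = 730.80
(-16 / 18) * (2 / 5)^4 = -128 / 5625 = -0.02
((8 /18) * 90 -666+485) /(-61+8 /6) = 423 /179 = 2.36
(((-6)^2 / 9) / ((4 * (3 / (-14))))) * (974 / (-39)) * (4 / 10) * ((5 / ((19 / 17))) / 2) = 231812 / 2223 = 104.28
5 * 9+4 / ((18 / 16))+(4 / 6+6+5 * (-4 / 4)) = 452 / 9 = 50.22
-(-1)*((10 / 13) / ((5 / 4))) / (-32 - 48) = -1 / 130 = -0.01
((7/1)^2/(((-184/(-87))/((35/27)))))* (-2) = -49735/828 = -60.07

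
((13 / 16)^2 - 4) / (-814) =855 / 208384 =0.00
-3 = -3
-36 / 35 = -1.03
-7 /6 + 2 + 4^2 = 101 /6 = 16.83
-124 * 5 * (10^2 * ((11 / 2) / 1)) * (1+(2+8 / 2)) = -2387000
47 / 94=1 / 2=0.50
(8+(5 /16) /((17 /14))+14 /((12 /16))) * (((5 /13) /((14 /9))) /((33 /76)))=80275 /5236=15.33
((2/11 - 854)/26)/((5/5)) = -32.84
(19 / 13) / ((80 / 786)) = 7467 / 520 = 14.36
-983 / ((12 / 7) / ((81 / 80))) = -185787 / 320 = -580.58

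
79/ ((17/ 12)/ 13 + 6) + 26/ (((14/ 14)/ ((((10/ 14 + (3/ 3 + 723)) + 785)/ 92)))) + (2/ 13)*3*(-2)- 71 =733359465/ 1994629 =367.67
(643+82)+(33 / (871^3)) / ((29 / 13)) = 1068678610708 / 1474039463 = 725.00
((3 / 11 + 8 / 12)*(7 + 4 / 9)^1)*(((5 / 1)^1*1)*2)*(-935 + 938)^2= 20770 / 33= 629.39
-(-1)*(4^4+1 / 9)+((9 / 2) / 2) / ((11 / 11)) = 9301 / 36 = 258.36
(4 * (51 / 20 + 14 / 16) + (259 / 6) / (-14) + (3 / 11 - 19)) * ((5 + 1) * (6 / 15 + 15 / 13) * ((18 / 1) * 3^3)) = -131378679 / 3575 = -36749.28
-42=-42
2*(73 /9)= 146 /9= 16.22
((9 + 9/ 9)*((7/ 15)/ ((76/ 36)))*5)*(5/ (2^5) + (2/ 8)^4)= 4305/ 2432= 1.77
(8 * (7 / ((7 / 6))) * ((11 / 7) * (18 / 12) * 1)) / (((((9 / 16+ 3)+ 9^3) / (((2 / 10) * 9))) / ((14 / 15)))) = 25344 / 97675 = 0.26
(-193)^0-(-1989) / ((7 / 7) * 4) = 1993 / 4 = 498.25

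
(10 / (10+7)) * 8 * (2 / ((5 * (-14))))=-16 / 119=-0.13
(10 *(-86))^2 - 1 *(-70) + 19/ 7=5177709/ 7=739672.71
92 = 92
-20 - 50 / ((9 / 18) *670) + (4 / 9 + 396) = 226906 / 603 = 376.30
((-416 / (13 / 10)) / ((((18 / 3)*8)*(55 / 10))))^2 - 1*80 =-85520 / 1089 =-78.53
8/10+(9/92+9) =4553/460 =9.90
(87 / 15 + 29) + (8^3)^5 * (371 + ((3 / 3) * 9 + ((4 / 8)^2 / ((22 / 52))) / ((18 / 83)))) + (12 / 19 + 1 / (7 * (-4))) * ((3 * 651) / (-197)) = 99797891887732489410307 / 7411140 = 13465929922755809.42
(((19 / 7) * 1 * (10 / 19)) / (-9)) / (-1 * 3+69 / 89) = 445 / 6237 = 0.07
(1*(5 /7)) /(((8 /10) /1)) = 25 /28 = 0.89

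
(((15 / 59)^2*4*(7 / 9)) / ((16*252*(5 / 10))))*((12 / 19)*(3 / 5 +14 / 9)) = 485 / 3571506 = 0.00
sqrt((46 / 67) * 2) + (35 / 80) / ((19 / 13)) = 91 / 304 + 2 * sqrt(1541) / 67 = 1.47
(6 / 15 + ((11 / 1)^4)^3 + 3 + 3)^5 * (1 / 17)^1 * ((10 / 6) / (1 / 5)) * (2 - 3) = -951505123576633284548680832472173697466429890094816330162966441957 / 6375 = -149255705659079730909597000000000000000000000000000000000000000.00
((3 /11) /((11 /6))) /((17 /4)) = 72 /2057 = 0.04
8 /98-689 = -33757 /49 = -688.92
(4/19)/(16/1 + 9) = 4/475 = 0.01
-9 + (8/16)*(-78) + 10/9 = -422/9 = -46.89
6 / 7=0.86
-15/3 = -5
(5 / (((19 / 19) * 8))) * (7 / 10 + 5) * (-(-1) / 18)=19 / 96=0.20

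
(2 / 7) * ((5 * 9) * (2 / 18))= 10 / 7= 1.43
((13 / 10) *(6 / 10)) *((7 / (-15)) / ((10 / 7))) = -637 / 2500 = -0.25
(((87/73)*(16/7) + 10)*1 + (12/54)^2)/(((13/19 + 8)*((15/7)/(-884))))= -8880145976/14634675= -606.79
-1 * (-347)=347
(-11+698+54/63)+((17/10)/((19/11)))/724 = 662352709/962920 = 687.86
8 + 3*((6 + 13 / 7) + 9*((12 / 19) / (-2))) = 23.05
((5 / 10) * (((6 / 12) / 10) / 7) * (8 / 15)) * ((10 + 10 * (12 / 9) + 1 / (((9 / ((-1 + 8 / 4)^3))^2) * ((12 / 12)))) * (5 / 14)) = 1891 / 119070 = 0.02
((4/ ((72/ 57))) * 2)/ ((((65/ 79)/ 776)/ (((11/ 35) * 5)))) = 12812536/ 1365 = 9386.47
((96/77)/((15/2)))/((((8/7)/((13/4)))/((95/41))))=494/451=1.10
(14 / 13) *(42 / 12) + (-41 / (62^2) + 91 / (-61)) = 2.27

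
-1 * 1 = -1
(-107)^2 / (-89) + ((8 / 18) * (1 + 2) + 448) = 320.69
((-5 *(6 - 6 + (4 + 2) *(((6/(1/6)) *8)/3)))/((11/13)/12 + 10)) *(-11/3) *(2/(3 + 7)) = 329472/1571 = 209.72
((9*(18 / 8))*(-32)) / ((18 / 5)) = -180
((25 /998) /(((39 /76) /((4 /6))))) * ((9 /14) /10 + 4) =54055 /408681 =0.13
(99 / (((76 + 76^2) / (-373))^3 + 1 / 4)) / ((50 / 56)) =-575413057296 / 20039405642875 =-0.03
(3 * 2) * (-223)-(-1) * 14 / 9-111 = -13027 / 9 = -1447.44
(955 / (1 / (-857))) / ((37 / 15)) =-12276525 / 37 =-331797.97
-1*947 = -947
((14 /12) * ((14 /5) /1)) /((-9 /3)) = -1.09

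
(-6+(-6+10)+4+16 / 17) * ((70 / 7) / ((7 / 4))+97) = 35950 / 119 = 302.10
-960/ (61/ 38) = -36480/ 61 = -598.03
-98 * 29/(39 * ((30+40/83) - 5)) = -235886/82485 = -2.86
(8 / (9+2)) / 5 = 8 / 55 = 0.15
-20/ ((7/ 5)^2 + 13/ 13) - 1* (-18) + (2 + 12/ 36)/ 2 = 2755/ 222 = 12.41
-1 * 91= -91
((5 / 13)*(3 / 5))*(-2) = -6 / 13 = -0.46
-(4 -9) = 5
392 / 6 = 65.33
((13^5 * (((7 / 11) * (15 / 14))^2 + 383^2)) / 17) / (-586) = -26360949397393 / 4821608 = -5467252.71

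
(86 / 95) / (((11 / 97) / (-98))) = -817516 / 1045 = -782.31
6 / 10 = 3 / 5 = 0.60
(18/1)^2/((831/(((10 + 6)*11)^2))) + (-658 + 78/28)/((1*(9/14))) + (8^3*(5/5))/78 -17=358042546/32409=11047.63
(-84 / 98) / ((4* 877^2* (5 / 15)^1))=-9 / 10767806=-0.00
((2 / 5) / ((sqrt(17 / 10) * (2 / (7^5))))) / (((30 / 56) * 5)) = 470596 * sqrt(170) / 6375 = 962.48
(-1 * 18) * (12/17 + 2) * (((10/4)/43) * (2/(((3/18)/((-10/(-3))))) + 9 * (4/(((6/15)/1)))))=-269100/731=-368.13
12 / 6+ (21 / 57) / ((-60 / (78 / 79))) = 29929 / 15010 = 1.99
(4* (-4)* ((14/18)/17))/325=-112/49725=-0.00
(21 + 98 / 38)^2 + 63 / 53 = 10660055 / 19133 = 557.16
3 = 3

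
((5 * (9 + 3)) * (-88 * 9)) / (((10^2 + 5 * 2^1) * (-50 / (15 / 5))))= 648 / 25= 25.92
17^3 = 4913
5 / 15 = 1 / 3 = 0.33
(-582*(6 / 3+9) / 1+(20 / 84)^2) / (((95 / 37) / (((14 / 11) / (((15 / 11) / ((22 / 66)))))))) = -208921018 / 269325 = -775.72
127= 127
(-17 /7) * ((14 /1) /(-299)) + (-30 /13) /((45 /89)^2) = -359776 /40365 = -8.91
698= 698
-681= -681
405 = 405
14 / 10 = 7 / 5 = 1.40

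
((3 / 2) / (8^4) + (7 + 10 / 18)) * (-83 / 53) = -11.83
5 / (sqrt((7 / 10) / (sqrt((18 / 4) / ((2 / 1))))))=5*sqrt(105) / 7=7.32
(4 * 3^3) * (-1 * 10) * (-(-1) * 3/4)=-810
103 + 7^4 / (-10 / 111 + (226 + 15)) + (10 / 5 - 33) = 2191863 / 26741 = 81.97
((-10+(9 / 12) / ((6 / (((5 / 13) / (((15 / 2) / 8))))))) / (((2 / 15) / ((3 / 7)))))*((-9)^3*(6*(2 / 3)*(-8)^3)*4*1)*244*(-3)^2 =-38163025428480 / 91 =-419373905807.47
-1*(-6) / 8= 3 / 4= 0.75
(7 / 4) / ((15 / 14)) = 49 / 30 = 1.63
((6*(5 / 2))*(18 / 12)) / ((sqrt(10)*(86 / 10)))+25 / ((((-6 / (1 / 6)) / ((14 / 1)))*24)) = -175 / 432+45*sqrt(10) / 172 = 0.42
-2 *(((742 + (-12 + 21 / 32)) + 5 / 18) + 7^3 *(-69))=6605587 / 144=45872.13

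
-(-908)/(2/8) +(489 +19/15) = 61834/15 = 4122.27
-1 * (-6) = 6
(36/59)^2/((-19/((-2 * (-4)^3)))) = -165888/66139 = -2.51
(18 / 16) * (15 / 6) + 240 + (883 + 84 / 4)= 18349 / 16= 1146.81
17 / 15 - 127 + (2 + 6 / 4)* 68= 1682 / 15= 112.13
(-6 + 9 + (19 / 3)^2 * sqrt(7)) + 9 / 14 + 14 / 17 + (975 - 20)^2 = 361 * sqrt(7) / 9 + 217063013 / 238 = 912135.59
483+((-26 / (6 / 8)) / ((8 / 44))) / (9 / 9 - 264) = 381659 / 789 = 483.72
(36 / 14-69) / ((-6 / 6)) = 465 / 7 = 66.43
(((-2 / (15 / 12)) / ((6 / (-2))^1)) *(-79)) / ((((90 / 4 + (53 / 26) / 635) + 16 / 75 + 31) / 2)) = -10434320 / 6651451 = -1.57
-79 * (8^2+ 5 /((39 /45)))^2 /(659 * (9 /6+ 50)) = -129978542 /11471213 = -11.33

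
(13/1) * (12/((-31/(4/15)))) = -208/155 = -1.34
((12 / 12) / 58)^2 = 1 / 3364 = 0.00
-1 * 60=-60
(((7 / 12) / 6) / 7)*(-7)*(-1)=7 / 72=0.10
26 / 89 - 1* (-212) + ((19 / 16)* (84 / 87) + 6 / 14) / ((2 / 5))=31253011 / 144536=216.23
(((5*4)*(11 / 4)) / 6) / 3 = 3.06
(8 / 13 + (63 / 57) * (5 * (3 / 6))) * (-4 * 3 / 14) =-2.90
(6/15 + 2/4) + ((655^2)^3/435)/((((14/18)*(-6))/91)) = -513288053716038932/145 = -3539917611834751.26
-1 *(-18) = 18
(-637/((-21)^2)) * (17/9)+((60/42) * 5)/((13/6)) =4189/7371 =0.57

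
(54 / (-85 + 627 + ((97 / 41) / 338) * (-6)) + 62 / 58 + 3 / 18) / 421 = 872478689 / 275085398658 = 0.00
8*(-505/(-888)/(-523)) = -505/58053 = -0.01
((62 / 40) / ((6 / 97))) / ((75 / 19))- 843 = -7529867 / 9000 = -836.65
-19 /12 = -1.58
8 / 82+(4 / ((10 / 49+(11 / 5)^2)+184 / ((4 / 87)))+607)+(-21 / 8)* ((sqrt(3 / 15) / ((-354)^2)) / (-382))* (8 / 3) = 7* sqrt(5) / 239353560+122180885339 / 201253789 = 607.10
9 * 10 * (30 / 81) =33.33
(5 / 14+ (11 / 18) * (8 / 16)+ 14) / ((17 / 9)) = 3695 / 476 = 7.76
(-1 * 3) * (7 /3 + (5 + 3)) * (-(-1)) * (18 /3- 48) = 1302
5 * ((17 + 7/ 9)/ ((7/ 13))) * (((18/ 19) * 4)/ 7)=83200/ 931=89.37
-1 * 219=-219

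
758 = 758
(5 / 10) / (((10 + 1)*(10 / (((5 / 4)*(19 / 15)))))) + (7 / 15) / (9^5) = 1123163 / 155889360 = 0.01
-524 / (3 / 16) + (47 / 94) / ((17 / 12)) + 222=-131188 / 51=-2572.31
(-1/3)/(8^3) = -1/1536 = -0.00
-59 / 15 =-3.93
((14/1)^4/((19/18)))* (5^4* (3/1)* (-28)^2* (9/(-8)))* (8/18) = -508243680000/19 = -26749667368.42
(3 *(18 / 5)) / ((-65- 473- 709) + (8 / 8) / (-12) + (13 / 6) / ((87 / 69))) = -18792 / 2166935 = -0.01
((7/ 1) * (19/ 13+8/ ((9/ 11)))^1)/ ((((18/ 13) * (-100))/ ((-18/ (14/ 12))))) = 263/ 30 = 8.77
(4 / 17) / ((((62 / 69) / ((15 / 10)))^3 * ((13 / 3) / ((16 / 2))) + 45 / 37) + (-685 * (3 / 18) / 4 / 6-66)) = -63010654272 / 18591497904005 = -0.00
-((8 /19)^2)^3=-262144 /47045881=-0.01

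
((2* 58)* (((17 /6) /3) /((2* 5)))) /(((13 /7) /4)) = 13804 /585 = 23.60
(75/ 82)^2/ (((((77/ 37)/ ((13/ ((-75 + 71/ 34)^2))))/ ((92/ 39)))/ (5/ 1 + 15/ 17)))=293250000/ 21498579641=0.01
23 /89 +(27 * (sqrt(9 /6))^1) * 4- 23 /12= -1771 /1068 +54 * sqrt(6)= 130.61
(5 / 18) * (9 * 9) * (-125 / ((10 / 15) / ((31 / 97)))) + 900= -173925 / 388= -448.26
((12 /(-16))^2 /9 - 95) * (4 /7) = -217 /4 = -54.25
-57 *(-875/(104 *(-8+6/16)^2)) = 399000/48373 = 8.25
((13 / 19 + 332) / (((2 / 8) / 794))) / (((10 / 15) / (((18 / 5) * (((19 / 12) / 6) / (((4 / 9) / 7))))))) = 474283593 / 20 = 23714179.65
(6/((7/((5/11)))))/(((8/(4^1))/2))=30/77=0.39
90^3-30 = 728970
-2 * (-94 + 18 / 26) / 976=1213 / 6344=0.19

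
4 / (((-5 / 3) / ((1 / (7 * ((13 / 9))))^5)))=-708588 / 31201607255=-0.00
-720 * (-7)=5040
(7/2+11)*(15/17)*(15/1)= 6525/34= 191.91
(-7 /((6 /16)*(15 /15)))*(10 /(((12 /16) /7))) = -15680 /9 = -1742.22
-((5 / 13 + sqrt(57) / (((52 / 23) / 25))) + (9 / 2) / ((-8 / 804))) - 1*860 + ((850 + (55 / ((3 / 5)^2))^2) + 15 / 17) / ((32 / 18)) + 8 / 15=1050220667 / 79560 - 575*sqrt(57) / 52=13116.88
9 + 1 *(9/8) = 81/8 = 10.12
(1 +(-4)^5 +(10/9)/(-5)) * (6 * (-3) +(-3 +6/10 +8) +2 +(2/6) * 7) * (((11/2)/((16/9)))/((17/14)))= 85800253/4080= 21029.47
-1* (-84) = 84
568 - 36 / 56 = 567.36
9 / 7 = 1.29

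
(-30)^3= -27000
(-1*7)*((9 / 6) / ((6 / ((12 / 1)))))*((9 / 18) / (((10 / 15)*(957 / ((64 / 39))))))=-112 / 4147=-0.03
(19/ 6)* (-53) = -167.83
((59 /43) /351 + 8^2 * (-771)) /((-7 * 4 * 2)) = 744748933 /845208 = 881.14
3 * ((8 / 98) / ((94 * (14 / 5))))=0.00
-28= -28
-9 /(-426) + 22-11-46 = -4967 /142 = -34.98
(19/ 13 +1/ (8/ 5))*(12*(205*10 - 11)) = 1327389/ 26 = 51053.42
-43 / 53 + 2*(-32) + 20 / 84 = -71870 / 1113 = -64.57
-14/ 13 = -1.08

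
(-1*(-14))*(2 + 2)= 56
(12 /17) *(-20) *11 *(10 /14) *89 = -1174800 /119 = -9872.27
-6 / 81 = -2 / 27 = -0.07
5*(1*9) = 45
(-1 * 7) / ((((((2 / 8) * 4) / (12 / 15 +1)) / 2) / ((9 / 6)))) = -189 / 5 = -37.80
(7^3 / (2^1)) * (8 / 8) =343 / 2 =171.50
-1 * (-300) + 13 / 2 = 613 / 2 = 306.50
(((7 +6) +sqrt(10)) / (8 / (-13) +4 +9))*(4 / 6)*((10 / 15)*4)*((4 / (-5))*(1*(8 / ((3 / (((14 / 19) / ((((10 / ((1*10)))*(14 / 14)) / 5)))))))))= -173056 / 11799-13312*sqrt(10) / 11799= -18.23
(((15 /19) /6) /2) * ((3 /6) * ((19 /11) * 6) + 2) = 395 /836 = 0.47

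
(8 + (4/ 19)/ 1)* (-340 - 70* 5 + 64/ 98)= -5269368/ 931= -5659.90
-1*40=-40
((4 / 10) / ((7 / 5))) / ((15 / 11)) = 22 / 105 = 0.21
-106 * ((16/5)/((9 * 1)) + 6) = -30316/45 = -673.69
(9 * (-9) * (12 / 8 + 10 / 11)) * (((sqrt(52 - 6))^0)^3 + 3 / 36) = -18603 / 88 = -211.40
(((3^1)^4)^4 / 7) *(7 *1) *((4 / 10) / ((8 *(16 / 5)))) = 43046721 / 64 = 672605.02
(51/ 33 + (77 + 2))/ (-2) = -443/ 11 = -40.27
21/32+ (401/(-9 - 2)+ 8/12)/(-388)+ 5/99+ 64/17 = 23840903/5224032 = 4.56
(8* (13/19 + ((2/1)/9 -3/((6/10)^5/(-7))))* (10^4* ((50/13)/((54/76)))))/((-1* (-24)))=417020000000/85293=4889264.07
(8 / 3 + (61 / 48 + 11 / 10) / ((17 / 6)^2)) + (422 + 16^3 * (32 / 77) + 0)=2840189237 / 1335180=2127.20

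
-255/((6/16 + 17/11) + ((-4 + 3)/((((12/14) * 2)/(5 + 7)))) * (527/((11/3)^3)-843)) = -2715240/62057473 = -0.04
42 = 42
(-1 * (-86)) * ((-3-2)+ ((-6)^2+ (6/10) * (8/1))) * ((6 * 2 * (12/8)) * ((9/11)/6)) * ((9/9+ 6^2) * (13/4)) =99960939/110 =908735.81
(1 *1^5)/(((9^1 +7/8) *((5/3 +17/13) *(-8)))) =-39/9164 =-0.00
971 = 971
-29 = -29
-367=-367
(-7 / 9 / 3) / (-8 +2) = 0.04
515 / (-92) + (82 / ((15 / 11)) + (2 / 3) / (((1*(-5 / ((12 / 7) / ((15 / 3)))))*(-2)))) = 2635169 / 48300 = 54.56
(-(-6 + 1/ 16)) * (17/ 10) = 323/ 32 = 10.09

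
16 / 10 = 8 / 5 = 1.60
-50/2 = -25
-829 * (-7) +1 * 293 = 6096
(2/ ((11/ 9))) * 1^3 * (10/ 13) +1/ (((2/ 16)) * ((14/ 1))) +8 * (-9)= -70240/ 1001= -70.17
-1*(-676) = 676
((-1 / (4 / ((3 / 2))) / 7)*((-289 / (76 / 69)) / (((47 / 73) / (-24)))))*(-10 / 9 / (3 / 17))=41244635 / 12502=3299.04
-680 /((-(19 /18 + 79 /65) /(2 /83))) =1591200 /220531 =7.22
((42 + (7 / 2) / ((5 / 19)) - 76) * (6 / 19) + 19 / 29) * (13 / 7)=-210652 / 19285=-10.92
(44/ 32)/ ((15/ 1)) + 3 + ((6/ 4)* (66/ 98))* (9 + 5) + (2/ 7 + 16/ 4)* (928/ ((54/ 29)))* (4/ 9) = 3131497/ 3240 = 966.51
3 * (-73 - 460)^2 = 852267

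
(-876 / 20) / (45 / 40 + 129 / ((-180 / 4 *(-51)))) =-268056 / 7229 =-37.08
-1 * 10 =-10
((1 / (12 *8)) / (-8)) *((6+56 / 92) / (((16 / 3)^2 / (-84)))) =1197 / 47104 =0.03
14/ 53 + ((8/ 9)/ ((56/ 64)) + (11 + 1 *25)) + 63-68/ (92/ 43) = 5260396/ 76797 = 68.50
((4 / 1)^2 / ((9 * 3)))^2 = 256 / 729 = 0.35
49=49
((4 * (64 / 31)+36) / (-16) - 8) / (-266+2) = 445 / 10912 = 0.04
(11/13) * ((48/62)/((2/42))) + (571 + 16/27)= 6369187/10881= 585.35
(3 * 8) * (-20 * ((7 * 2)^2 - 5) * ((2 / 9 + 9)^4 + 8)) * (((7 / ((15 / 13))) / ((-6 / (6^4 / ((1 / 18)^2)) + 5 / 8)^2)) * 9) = -929509409562918912 / 10016231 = -92800316762.16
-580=-580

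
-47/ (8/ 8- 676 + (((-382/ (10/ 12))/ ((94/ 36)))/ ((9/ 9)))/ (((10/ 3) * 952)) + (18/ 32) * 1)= 105148400/ 1508975343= 0.07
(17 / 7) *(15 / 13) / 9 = 85 / 273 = 0.31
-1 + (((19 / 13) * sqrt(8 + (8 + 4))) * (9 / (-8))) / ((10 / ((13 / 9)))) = -19 * sqrt(5) / 40 - 1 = -2.06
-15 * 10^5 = -1500000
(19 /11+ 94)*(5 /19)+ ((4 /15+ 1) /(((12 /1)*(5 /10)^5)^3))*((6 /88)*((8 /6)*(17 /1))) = 5274469 /84645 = 62.31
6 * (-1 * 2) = -12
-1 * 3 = -3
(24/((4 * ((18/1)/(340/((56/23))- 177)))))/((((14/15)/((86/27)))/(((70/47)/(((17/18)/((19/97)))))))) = -21364550/1627563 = -13.13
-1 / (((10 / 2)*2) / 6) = -3 / 5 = -0.60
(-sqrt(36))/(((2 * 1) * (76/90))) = -135/38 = -3.55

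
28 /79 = 0.35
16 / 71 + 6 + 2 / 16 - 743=-418417 / 568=-736.65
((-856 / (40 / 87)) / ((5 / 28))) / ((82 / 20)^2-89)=1042608 / 7219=144.43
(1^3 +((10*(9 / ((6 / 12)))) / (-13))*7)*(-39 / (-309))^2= -16211 / 10609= -1.53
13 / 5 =2.60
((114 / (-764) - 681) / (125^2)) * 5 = -260199 / 1193750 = -0.22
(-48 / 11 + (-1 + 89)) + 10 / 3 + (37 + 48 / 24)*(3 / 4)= 15341 / 132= 116.22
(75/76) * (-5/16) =-375/1216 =-0.31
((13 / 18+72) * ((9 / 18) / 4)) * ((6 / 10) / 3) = 1309 / 720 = 1.82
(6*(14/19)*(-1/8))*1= -21/38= -0.55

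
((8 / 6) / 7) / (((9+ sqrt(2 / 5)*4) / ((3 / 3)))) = 60 / 2611-16*sqrt(10) / 7833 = 0.02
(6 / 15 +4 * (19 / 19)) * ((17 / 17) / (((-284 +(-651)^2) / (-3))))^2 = 0.00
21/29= 0.72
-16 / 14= -8 / 7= -1.14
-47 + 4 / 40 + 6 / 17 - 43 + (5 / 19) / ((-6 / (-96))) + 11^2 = 115193 / 3230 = 35.66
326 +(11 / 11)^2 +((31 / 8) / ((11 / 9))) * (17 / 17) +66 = 34863 / 88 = 396.17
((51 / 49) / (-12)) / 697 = -1 / 8036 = -0.00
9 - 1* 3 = 6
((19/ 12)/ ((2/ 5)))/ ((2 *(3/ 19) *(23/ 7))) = 3.81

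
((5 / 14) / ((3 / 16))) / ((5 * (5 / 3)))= 8 / 35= 0.23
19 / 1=19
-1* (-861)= 861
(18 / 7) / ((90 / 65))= 1.86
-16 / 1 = -16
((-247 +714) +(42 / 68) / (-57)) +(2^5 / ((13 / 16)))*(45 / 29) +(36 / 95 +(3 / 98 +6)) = 15946598216 / 29833895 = 534.51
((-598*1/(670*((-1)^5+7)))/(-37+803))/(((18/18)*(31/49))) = -14651/47729460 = -0.00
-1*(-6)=6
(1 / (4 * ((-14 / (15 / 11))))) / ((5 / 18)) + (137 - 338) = -61935 / 308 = -201.09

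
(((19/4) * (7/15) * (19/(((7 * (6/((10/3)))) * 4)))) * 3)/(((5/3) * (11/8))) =361/330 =1.09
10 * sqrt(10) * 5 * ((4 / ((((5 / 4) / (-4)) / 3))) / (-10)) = 192 * sqrt(10) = 607.16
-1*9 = -9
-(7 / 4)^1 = -7 / 4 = -1.75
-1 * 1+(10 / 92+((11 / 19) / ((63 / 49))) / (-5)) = -38597 / 39330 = -0.98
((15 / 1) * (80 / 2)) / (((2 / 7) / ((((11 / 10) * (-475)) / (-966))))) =26125 / 23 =1135.87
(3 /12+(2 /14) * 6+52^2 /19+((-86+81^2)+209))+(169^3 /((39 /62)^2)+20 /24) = 58440167179 /4788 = 12205548.70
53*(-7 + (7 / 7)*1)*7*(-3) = 6678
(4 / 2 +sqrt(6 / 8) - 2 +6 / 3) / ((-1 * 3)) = -2 / 3 - sqrt(3) / 6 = -0.96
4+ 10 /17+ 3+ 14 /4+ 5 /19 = 7333 /646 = 11.35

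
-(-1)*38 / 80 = 19 / 40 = 0.48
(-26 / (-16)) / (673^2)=13 / 3623432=0.00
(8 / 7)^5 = 32768 / 16807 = 1.95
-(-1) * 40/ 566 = 20/ 283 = 0.07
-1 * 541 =-541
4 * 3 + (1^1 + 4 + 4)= 21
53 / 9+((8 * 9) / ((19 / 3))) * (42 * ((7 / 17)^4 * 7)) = 1456363583 / 14282091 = 101.97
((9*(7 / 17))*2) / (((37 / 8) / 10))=10080 / 629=16.03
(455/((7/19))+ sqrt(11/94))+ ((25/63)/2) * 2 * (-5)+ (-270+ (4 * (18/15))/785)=sqrt(1034)/94+ 238131262/247275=963.36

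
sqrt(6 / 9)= sqrt(6) / 3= 0.82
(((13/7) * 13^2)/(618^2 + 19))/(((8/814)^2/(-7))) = -363930853/6111088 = -59.55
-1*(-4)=4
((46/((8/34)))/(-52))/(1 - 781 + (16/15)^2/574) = 25248825/5238310688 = 0.00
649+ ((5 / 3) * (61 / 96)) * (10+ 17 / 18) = 3424501 / 5184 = 660.59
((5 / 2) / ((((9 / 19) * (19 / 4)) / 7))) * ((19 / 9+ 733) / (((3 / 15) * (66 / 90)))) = 11578000 / 297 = 38983.16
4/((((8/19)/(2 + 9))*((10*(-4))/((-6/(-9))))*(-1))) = 209/120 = 1.74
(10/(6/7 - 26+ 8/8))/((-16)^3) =35/346112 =0.00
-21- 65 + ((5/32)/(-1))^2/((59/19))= -5195301/60416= -85.99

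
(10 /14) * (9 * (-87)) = -3915 /7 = -559.29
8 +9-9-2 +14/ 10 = 37/ 5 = 7.40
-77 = -77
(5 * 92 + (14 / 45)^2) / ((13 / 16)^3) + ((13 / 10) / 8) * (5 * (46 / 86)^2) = 112929849381769 / 131616997200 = 858.02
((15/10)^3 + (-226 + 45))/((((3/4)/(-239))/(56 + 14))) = 11886665/3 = 3962221.67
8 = 8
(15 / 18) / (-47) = -5 / 282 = -0.02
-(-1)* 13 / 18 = 13 / 18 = 0.72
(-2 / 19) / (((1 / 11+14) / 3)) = -0.02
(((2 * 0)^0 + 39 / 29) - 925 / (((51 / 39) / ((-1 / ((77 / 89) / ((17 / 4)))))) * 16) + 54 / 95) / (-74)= -2988022003 / 1004671360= -2.97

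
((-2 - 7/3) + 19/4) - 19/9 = -61/36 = -1.69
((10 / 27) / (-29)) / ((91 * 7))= -10 / 498771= -0.00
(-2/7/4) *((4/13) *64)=-1.41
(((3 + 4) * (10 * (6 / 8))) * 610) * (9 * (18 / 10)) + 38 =518843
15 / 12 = 5 / 4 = 1.25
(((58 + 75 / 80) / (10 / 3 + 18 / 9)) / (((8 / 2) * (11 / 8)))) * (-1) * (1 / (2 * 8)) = -2829 / 22528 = -0.13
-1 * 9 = -9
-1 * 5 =-5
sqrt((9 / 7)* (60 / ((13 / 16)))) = 24* sqrt(1365) / 91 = 9.74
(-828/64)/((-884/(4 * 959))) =198513/3536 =56.14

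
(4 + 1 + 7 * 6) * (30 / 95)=282 / 19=14.84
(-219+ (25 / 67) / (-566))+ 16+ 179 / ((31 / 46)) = 73605827 / 1175582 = 62.61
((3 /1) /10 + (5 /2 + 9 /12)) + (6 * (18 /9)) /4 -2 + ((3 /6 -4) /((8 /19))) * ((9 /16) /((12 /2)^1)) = 9653 /2560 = 3.77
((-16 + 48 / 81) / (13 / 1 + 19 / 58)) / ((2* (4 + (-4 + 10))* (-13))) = 464 / 104355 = 0.00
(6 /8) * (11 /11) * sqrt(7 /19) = 3 * sqrt(133) /76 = 0.46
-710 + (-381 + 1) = -1090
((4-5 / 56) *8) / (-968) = -219 / 6776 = -0.03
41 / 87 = 0.47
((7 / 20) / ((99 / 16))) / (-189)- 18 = -240574 / 13365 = -18.00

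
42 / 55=0.76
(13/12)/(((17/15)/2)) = 65/34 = 1.91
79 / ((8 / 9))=711 / 8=88.88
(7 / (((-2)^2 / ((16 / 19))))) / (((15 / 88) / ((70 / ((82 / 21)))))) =120736 / 779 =154.99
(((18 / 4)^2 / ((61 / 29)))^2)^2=30446127875601 / 3544535296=8589.60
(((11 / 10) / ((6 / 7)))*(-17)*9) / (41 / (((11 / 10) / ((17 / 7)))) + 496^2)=-100793 / 126334680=-0.00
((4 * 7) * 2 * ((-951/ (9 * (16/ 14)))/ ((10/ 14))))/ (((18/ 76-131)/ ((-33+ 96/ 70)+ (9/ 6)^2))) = -404619117/ 248450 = -1628.57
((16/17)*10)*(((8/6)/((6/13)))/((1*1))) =27.19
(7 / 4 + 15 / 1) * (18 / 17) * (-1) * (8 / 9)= -268 / 17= -15.76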